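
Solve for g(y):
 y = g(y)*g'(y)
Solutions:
 g(y) = -sqrt(C1 + y^2)
 g(y) = sqrt(C1 + y^2)


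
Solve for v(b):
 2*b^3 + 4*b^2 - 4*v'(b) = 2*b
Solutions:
 v(b) = C1 + b^4/8 + b^3/3 - b^2/4


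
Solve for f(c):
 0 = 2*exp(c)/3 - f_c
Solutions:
 f(c) = C1 + 2*exp(c)/3


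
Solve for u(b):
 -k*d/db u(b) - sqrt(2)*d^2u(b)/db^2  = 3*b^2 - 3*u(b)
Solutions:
 u(b) = C1*exp(sqrt(2)*b*(-k + sqrt(k^2 + 12*sqrt(2)))/4) + C2*exp(-sqrt(2)*b*(k + sqrt(k^2 + 12*sqrt(2)))/4) + b^2 + 2*b*k/3 + 2*k^2/9 + 2*sqrt(2)/3


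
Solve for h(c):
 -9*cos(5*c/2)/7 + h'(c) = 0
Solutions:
 h(c) = C1 + 18*sin(5*c/2)/35


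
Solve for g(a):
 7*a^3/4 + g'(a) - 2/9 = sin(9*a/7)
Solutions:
 g(a) = C1 - 7*a^4/16 + 2*a/9 - 7*cos(9*a/7)/9


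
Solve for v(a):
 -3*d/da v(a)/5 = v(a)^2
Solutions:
 v(a) = 3/(C1 + 5*a)


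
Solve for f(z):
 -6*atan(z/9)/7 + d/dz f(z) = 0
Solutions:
 f(z) = C1 + 6*z*atan(z/9)/7 - 27*log(z^2 + 81)/7


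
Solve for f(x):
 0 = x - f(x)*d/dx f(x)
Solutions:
 f(x) = -sqrt(C1 + x^2)
 f(x) = sqrt(C1 + x^2)


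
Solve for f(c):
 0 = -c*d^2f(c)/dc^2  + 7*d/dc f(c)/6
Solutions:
 f(c) = C1 + C2*c^(13/6)


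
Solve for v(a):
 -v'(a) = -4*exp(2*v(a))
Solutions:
 v(a) = log(-sqrt(-1/(C1 + 4*a))) - log(2)/2
 v(a) = log(-1/(C1 + 4*a))/2 - log(2)/2


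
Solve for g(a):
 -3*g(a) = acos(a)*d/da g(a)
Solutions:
 g(a) = C1*exp(-3*Integral(1/acos(a), a))


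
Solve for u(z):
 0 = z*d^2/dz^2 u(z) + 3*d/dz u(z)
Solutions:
 u(z) = C1 + C2/z^2


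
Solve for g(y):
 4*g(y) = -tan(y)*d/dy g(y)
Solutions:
 g(y) = C1/sin(y)^4


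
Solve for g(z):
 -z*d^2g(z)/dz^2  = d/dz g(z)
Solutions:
 g(z) = C1 + C2*log(z)


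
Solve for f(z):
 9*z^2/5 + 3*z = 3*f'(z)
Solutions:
 f(z) = C1 + z^3/5 + z^2/2


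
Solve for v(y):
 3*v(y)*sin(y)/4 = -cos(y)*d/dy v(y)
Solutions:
 v(y) = C1*cos(y)^(3/4)


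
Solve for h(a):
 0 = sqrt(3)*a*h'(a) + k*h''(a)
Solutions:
 h(a) = C1 + C2*sqrt(k)*erf(sqrt(2)*3^(1/4)*a*sqrt(1/k)/2)


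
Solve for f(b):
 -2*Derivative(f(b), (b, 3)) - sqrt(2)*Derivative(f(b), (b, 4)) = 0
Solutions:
 f(b) = C1 + C2*b + C3*b^2 + C4*exp(-sqrt(2)*b)


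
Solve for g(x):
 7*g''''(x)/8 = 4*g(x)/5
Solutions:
 g(x) = C1*exp(-2*2^(1/4)*35^(3/4)*x/35) + C2*exp(2*2^(1/4)*35^(3/4)*x/35) + C3*sin(2*2^(1/4)*35^(3/4)*x/35) + C4*cos(2*2^(1/4)*35^(3/4)*x/35)


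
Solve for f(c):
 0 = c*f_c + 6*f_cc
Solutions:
 f(c) = C1 + C2*erf(sqrt(3)*c/6)


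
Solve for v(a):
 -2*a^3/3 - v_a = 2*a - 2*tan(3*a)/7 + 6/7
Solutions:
 v(a) = C1 - a^4/6 - a^2 - 6*a/7 - 2*log(cos(3*a))/21


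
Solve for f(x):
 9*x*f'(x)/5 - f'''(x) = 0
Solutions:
 f(x) = C1 + Integral(C2*airyai(15^(2/3)*x/5) + C3*airybi(15^(2/3)*x/5), x)


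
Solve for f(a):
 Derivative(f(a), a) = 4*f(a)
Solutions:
 f(a) = C1*exp(4*a)


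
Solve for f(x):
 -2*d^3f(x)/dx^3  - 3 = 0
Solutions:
 f(x) = C1 + C2*x + C3*x^2 - x^3/4


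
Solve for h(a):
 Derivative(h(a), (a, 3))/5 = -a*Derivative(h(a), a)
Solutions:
 h(a) = C1 + Integral(C2*airyai(-5^(1/3)*a) + C3*airybi(-5^(1/3)*a), a)


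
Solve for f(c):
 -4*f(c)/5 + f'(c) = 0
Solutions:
 f(c) = C1*exp(4*c/5)


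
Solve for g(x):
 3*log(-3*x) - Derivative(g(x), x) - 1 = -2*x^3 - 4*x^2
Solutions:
 g(x) = C1 + x^4/2 + 4*x^3/3 + 3*x*log(-x) + x*(-4 + 3*log(3))


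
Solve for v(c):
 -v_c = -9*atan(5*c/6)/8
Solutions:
 v(c) = C1 + 9*c*atan(5*c/6)/8 - 27*log(25*c^2 + 36)/40


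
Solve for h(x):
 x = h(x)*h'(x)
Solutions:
 h(x) = -sqrt(C1 + x^2)
 h(x) = sqrt(C1 + x^2)


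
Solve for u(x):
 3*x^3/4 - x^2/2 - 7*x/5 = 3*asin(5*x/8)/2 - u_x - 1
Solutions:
 u(x) = C1 - 3*x^4/16 + x^3/6 + 7*x^2/10 + 3*x*asin(5*x/8)/2 - x + 3*sqrt(64 - 25*x^2)/10


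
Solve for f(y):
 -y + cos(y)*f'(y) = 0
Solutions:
 f(y) = C1 + Integral(y/cos(y), y)


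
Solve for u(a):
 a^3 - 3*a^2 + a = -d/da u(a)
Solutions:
 u(a) = C1 - a^4/4 + a^3 - a^2/2


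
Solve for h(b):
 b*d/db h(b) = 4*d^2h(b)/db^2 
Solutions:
 h(b) = C1 + C2*erfi(sqrt(2)*b/4)


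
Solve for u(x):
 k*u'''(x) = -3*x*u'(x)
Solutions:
 u(x) = C1 + Integral(C2*airyai(3^(1/3)*x*(-1/k)^(1/3)) + C3*airybi(3^(1/3)*x*(-1/k)^(1/3)), x)


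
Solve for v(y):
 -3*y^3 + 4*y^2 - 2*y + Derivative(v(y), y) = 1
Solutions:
 v(y) = C1 + 3*y^4/4 - 4*y^3/3 + y^2 + y


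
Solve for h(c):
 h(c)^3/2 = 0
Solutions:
 h(c) = 0


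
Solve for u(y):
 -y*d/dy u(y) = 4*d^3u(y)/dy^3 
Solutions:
 u(y) = C1 + Integral(C2*airyai(-2^(1/3)*y/2) + C3*airybi(-2^(1/3)*y/2), y)


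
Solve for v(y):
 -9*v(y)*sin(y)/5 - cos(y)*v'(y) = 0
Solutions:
 v(y) = C1*cos(y)^(9/5)


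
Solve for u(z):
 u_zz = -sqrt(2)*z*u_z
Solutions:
 u(z) = C1 + C2*erf(2^(3/4)*z/2)


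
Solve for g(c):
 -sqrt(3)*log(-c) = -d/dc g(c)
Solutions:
 g(c) = C1 + sqrt(3)*c*log(-c) - sqrt(3)*c


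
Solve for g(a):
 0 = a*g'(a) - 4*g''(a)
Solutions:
 g(a) = C1 + C2*erfi(sqrt(2)*a/4)


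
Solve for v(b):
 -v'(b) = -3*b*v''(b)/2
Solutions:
 v(b) = C1 + C2*b^(5/3)


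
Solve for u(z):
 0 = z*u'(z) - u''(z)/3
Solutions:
 u(z) = C1 + C2*erfi(sqrt(6)*z/2)


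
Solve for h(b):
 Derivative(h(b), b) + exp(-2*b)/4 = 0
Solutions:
 h(b) = C1 + exp(-2*b)/8


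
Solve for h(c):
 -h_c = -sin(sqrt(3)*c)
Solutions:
 h(c) = C1 - sqrt(3)*cos(sqrt(3)*c)/3


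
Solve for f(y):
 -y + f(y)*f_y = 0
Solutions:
 f(y) = -sqrt(C1 + y^2)
 f(y) = sqrt(C1 + y^2)


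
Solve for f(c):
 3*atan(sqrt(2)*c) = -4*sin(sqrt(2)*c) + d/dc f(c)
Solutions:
 f(c) = C1 + 3*c*atan(sqrt(2)*c) - 3*sqrt(2)*log(2*c^2 + 1)/4 - 2*sqrt(2)*cos(sqrt(2)*c)


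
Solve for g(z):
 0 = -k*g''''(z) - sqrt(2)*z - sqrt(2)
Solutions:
 g(z) = C1 + C2*z + C3*z^2 + C4*z^3 - sqrt(2)*z^5/(120*k) - sqrt(2)*z^4/(24*k)


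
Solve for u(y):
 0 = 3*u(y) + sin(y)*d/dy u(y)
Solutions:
 u(y) = C1*(cos(y) + 1)^(3/2)/(cos(y) - 1)^(3/2)


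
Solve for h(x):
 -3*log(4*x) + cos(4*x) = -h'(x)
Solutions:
 h(x) = C1 + 3*x*log(x) - 3*x + 6*x*log(2) - sin(4*x)/4


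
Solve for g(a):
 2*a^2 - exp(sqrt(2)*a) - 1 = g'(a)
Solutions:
 g(a) = C1 + 2*a^3/3 - a - sqrt(2)*exp(sqrt(2)*a)/2


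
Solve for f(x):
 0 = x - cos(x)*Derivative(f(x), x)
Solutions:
 f(x) = C1 + Integral(x/cos(x), x)


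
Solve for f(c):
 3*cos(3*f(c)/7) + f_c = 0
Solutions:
 3*c - 7*log(sin(3*f(c)/7) - 1)/6 + 7*log(sin(3*f(c)/7) + 1)/6 = C1


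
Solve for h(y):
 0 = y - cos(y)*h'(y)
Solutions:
 h(y) = C1 + Integral(y/cos(y), y)


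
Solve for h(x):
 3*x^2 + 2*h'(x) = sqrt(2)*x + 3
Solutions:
 h(x) = C1 - x^3/2 + sqrt(2)*x^2/4 + 3*x/2


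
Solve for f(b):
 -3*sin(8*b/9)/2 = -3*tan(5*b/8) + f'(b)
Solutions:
 f(b) = C1 - 24*log(cos(5*b/8))/5 + 27*cos(8*b/9)/16


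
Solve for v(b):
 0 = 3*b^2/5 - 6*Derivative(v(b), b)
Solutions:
 v(b) = C1 + b^3/30


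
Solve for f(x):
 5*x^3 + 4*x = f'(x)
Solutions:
 f(x) = C1 + 5*x^4/4 + 2*x^2


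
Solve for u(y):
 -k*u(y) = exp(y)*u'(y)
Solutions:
 u(y) = C1*exp(k*exp(-y))


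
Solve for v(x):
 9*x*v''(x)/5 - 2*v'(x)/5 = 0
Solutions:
 v(x) = C1 + C2*x^(11/9)


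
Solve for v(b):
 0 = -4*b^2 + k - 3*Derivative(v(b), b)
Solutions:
 v(b) = C1 - 4*b^3/9 + b*k/3


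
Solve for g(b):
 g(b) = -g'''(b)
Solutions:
 g(b) = C3*exp(-b) + (C1*sin(sqrt(3)*b/2) + C2*cos(sqrt(3)*b/2))*exp(b/2)


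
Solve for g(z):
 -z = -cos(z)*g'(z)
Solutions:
 g(z) = C1 + Integral(z/cos(z), z)


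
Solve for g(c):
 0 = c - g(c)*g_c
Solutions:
 g(c) = -sqrt(C1 + c^2)
 g(c) = sqrt(C1 + c^2)


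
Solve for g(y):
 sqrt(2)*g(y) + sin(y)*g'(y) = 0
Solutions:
 g(y) = C1*(cos(y) + 1)^(sqrt(2)/2)/(cos(y) - 1)^(sqrt(2)/2)


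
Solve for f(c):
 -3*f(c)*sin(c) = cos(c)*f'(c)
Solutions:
 f(c) = C1*cos(c)^3


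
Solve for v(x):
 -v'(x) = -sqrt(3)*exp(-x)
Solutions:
 v(x) = C1 - sqrt(3)*exp(-x)


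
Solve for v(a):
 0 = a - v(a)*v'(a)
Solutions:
 v(a) = -sqrt(C1 + a^2)
 v(a) = sqrt(C1 + a^2)


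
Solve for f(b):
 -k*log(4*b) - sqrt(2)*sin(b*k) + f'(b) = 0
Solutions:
 f(b) = C1 + b*k*(log(b) - 1) + 2*b*k*log(2) + sqrt(2)*Piecewise((-cos(b*k)/k, Ne(k, 0)), (0, True))


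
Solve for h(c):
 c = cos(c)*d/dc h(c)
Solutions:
 h(c) = C1 + Integral(c/cos(c), c)


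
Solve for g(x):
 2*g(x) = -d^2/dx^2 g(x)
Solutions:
 g(x) = C1*sin(sqrt(2)*x) + C2*cos(sqrt(2)*x)


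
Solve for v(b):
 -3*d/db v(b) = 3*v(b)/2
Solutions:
 v(b) = C1*exp(-b/2)


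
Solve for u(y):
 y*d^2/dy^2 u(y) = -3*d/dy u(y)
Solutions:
 u(y) = C1 + C2/y^2


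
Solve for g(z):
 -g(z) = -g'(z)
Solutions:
 g(z) = C1*exp(z)


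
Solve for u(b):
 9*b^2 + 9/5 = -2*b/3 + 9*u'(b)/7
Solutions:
 u(b) = C1 + 7*b^3/3 + 7*b^2/27 + 7*b/5


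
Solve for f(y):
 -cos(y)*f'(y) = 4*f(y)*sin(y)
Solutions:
 f(y) = C1*cos(y)^4


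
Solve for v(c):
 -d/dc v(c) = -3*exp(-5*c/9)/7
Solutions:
 v(c) = C1 - 27*exp(-5*c/9)/35


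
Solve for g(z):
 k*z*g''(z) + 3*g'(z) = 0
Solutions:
 g(z) = C1 + z^(((re(k) - 3)*re(k) + im(k)^2)/(re(k)^2 + im(k)^2))*(C2*sin(3*log(z)*Abs(im(k))/(re(k)^2 + im(k)^2)) + C3*cos(3*log(z)*im(k)/(re(k)^2 + im(k)^2)))


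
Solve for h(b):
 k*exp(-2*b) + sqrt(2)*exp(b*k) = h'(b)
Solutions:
 h(b) = C1 - k*exp(-2*b)/2 + sqrt(2)*exp(b*k)/k


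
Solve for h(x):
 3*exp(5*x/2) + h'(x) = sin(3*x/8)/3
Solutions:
 h(x) = C1 - 6*exp(5*x/2)/5 - 8*cos(3*x/8)/9


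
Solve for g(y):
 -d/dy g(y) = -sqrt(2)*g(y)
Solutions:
 g(y) = C1*exp(sqrt(2)*y)


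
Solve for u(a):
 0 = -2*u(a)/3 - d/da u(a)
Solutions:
 u(a) = C1*exp(-2*a/3)


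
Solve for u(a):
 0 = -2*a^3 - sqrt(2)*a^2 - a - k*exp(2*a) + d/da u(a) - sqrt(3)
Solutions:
 u(a) = C1 + a^4/2 + sqrt(2)*a^3/3 + a^2/2 + sqrt(3)*a + k*exp(2*a)/2


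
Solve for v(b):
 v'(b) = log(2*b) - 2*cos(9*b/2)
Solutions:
 v(b) = C1 + b*log(b) - b + b*log(2) - 4*sin(9*b/2)/9


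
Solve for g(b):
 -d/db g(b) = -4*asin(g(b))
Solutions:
 Integral(1/asin(_y), (_y, g(b))) = C1 + 4*b


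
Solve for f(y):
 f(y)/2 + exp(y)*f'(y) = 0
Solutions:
 f(y) = C1*exp(exp(-y)/2)


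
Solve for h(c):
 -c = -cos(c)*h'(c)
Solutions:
 h(c) = C1 + Integral(c/cos(c), c)


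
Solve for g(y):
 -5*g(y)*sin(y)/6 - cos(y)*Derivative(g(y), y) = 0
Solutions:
 g(y) = C1*cos(y)^(5/6)


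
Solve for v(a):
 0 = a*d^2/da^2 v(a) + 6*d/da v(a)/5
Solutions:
 v(a) = C1 + C2/a^(1/5)


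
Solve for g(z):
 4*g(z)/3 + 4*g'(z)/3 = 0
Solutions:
 g(z) = C1*exp(-z)


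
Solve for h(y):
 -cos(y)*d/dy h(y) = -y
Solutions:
 h(y) = C1 + Integral(y/cos(y), y)


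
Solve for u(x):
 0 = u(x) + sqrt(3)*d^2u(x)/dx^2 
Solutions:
 u(x) = C1*sin(3^(3/4)*x/3) + C2*cos(3^(3/4)*x/3)


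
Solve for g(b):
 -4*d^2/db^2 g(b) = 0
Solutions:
 g(b) = C1 + C2*b


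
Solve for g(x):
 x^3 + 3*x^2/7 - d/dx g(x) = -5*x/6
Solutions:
 g(x) = C1 + x^4/4 + x^3/7 + 5*x^2/12


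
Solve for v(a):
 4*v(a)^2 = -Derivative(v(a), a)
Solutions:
 v(a) = 1/(C1 + 4*a)


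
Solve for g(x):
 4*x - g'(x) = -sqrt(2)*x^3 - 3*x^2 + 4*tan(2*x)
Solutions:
 g(x) = C1 + sqrt(2)*x^4/4 + x^3 + 2*x^2 + 2*log(cos(2*x))


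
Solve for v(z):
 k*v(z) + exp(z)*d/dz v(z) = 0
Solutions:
 v(z) = C1*exp(k*exp(-z))


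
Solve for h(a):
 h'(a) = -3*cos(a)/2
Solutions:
 h(a) = C1 - 3*sin(a)/2


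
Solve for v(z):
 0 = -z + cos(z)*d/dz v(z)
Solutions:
 v(z) = C1 + Integral(z/cos(z), z)


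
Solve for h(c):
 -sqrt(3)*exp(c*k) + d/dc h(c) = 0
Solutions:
 h(c) = C1 + sqrt(3)*exp(c*k)/k


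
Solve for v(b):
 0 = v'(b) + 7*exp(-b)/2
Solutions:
 v(b) = C1 + 7*exp(-b)/2


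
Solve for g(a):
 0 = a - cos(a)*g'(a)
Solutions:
 g(a) = C1 + Integral(a/cos(a), a)


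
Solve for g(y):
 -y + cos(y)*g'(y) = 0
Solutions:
 g(y) = C1 + Integral(y/cos(y), y)


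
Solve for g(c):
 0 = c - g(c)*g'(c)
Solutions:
 g(c) = -sqrt(C1 + c^2)
 g(c) = sqrt(C1 + c^2)


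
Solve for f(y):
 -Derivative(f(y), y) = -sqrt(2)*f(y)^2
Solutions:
 f(y) = -1/(C1 + sqrt(2)*y)


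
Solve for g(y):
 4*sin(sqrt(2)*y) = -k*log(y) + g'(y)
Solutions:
 g(y) = C1 + k*y*(log(y) - 1) - 2*sqrt(2)*cos(sqrt(2)*y)


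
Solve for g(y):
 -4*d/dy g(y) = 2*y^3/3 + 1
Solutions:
 g(y) = C1 - y^4/24 - y/4


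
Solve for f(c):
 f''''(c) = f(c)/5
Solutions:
 f(c) = C1*exp(-5^(3/4)*c/5) + C2*exp(5^(3/4)*c/5) + C3*sin(5^(3/4)*c/5) + C4*cos(5^(3/4)*c/5)


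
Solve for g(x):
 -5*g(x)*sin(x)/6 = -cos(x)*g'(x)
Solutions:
 g(x) = C1/cos(x)^(5/6)


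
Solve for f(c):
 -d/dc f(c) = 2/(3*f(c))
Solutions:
 f(c) = -sqrt(C1 - 12*c)/3
 f(c) = sqrt(C1 - 12*c)/3


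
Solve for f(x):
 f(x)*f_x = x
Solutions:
 f(x) = -sqrt(C1 + x^2)
 f(x) = sqrt(C1 + x^2)


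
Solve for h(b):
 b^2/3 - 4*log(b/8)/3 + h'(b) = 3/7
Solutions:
 h(b) = C1 - b^3/9 + 4*b*log(b)/3 - 4*b*log(2) - 19*b/21


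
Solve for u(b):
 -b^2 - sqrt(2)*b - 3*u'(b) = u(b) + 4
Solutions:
 u(b) = C1*exp(-b/3) - b^2 - sqrt(2)*b + 6*b - 22 + 3*sqrt(2)


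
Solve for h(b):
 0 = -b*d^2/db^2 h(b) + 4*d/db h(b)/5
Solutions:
 h(b) = C1 + C2*b^(9/5)


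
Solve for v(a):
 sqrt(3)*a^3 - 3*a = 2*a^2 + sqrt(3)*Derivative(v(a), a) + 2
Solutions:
 v(a) = C1 + a^4/4 - 2*sqrt(3)*a^3/9 - sqrt(3)*a^2/2 - 2*sqrt(3)*a/3


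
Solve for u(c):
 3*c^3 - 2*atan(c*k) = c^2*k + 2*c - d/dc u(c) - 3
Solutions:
 u(c) = C1 - 3*c^4/4 + c^3*k/3 + c^2 - 3*c + 2*Piecewise((c*atan(c*k) - log(c^2*k^2 + 1)/(2*k), Ne(k, 0)), (0, True))


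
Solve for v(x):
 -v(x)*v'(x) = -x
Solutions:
 v(x) = -sqrt(C1 + x^2)
 v(x) = sqrt(C1 + x^2)


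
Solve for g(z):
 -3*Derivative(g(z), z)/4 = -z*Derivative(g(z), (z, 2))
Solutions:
 g(z) = C1 + C2*z^(7/4)


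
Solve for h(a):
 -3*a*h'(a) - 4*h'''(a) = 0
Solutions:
 h(a) = C1 + Integral(C2*airyai(-6^(1/3)*a/2) + C3*airybi(-6^(1/3)*a/2), a)


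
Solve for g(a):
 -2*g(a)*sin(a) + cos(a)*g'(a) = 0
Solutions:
 g(a) = C1/cos(a)^2


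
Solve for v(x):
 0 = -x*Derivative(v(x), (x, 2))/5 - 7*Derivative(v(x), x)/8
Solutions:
 v(x) = C1 + C2/x^(27/8)


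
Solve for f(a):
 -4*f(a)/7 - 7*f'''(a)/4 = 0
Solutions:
 f(a) = C3*exp(-2*14^(1/3)*a/7) + (C1*sin(14^(1/3)*sqrt(3)*a/7) + C2*cos(14^(1/3)*sqrt(3)*a/7))*exp(14^(1/3)*a/7)


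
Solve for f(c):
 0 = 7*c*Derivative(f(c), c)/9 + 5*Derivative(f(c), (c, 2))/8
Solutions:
 f(c) = C1 + C2*erf(2*sqrt(35)*c/15)


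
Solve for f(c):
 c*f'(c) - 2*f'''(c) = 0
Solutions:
 f(c) = C1 + Integral(C2*airyai(2^(2/3)*c/2) + C3*airybi(2^(2/3)*c/2), c)


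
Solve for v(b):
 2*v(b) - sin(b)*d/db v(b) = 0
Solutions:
 v(b) = C1*(cos(b) - 1)/(cos(b) + 1)


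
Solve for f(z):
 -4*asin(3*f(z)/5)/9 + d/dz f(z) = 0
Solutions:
 Integral(1/asin(3*_y/5), (_y, f(z))) = C1 + 4*z/9


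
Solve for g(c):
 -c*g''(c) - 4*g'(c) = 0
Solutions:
 g(c) = C1 + C2/c^3


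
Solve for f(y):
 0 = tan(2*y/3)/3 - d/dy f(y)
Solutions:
 f(y) = C1 - log(cos(2*y/3))/2


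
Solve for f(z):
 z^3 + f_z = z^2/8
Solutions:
 f(z) = C1 - z^4/4 + z^3/24


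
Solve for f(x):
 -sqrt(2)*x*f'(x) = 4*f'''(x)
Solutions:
 f(x) = C1 + Integral(C2*airyai(-sqrt(2)*x/2) + C3*airybi(-sqrt(2)*x/2), x)


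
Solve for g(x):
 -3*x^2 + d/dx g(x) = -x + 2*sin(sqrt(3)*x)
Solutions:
 g(x) = C1 + x^3 - x^2/2 - 2*sqrt(3)*cos(sqrt(3)*x)/3


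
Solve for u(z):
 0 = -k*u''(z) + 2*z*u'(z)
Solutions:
 u(z) = C1 + C2*erf(z*sqrt(-1/k))/sqrt(-1/k)


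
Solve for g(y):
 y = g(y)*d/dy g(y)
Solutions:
 g(y) = -sqrt(C1 + y^2)
 g(y) = sqrt(C1 + y^2)


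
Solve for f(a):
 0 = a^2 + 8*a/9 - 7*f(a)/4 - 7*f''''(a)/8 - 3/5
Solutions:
 f(a) = 4*a^2/7 + 32*a/63 + (C1*sin(2^(3/4)*a/2) + C2*cos(2^(3/4)*a/2))*exp(-2^(3/4)*a/2) + (C3*sin(2^(3/4)*a/2) + C4*cos(2^(3/4)*a/2))*exp(2^(3/4)*a/2) - 12/35


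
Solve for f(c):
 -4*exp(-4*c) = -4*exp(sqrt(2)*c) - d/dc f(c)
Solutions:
 f(c) = C1 - 2*sqrt(2)*exp(sqrt(2)*c) - exp(-4*c)


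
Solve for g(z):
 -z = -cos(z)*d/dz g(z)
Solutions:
 g(z) = C1 + Integral(z/cos(z), z)


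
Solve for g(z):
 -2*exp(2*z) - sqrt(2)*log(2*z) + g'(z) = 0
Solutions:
 g(z) = C1 + sqrt(2)*z*log(z) + sqrt(2)*z*(-1 + log(2)) + exp(2*z)


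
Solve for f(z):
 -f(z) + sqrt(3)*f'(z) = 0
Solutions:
 f(z) = C1*exp(sqrt(3)*z/3)


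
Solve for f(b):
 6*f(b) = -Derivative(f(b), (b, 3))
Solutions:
 f(b) = C3*exp(-6^(1/3)*b) + (C1*sin(2^(1/3)*3^(5/6)*b/2) + C2*cos(2^(1/3)*3^(5/6)*b/2))*exp(6^(1/3)*b/2)


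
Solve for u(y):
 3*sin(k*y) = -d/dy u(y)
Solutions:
 u(y) = C1 + 3*cos(k*y)/k


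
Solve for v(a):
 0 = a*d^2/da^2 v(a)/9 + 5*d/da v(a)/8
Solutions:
 v(a) = C1 + C2/a^(37/8)


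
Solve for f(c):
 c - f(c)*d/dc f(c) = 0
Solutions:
 f(c) = -sqrt(C1 + c^2)
 f(c) = sqrt(C1 + c^2)


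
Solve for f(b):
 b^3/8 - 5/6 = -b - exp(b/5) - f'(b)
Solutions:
 f(b) = C1 - b^4/32 - b^2/2 + 5*b/6 - 5*exp(b/5)


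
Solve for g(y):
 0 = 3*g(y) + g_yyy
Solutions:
 g(y) = C3*exp(-3^(1/3)*y) + (C1*sin(3^(5/6)*y/2) + C2*cos(3^(5/6)*y/2))*exp(3^(1/3)*y/2)


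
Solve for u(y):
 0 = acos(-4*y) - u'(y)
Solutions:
 u(y) = C1 + y*acos(-4*y) + sqrt(1 - 16*y^2)/4


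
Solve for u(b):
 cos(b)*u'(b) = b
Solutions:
 u(b) = C1 + Integral(b/cos(b), b)


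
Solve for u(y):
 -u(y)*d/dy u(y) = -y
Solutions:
 u(y) = -sqrt(C1 + y^2)
 u(y) = sqrt(C1 + y^2)


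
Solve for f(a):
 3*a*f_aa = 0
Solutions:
 f(a) = C1 + C2*a


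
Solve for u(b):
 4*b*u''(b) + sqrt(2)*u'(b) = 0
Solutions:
 u(b) = C1 + C2*b^(1 - sqrt(2)/4)


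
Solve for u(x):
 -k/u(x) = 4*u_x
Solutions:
 u(x) = -sqrt(C1 - 2*k*x)/2
 u(x) = sqrt(C1 - 2*k*x)/2


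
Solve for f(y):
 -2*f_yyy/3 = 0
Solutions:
 f(y) = C1 + C2*y + C3*y^2


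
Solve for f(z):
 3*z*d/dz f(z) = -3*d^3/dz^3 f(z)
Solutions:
 f(z) = C1 + Integral(C2*airyai(-z) + C3*airybi(-z), z)


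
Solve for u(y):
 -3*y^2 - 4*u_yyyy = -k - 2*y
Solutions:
 u(y) = C1 + C2*y + C3*y^2 + C4*y^3 + k*y^4/96 - y^6/480 + y^5/240


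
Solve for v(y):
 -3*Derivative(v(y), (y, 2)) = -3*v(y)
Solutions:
 v(y) = C1*exp(-y) + C2*exp(y)


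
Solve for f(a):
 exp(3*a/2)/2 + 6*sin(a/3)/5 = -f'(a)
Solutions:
 f(a) = C1 - exp(3*a/2)/3 + 18*cos(a/3)/5


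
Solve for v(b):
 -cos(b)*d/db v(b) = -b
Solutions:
 v(b) = C1 + Integral(b/cos(b), b)


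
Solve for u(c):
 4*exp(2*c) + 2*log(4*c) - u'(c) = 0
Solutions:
 u(c) = C1 + 2*c*log(c) + 2*c*(-1 + 2*log(2)) + 2*exp(2*c)


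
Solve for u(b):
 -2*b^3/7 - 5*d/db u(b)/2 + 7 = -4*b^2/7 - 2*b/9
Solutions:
 u(b) = C1 - b^4/35 + 8*b^3/105 + 2*b^2/45 + 14*b/5


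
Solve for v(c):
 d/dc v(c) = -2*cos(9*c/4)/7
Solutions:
 v(c) = C1 - 8*sin(9*c/4)/63


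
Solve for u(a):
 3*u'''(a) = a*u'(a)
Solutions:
 u(a) = C1 + Integral(C2*airyai(3^(2/3)*a/3) + C3*airybi(3^(2/3)*a/3), a)


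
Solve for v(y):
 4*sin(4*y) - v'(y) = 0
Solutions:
 v(y) = C1 - cos(4*y)


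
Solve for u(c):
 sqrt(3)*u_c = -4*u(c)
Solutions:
 u(c) = C1*exp(-4*sqrt(3)*c/3)


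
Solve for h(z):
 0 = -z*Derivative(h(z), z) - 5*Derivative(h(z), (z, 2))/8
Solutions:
 h(z) = C1 + C2*erf(2*sqrt(5)*z/5)


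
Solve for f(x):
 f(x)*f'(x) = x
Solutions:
 f(x) = -sqrt(C1 + x^2)
 f(x) = sqrt(C1 + x^2)


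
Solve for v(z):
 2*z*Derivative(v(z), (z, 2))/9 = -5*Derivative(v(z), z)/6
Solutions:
 v(z) = C1 + C2/z^(11/4)


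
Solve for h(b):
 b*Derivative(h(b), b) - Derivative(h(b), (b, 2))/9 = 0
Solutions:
 h(b) = C1 + C2*erfi(3*sqrt(2)*b/2)


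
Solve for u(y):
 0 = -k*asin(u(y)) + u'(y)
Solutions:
 Integral(1/asin(_y), (_y, u(y))) = C1 + k*y


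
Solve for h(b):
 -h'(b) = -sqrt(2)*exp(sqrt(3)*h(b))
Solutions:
 h(b) = sqrt(3)*(2*log(-1/(C1 + sqrt(2)*b)) - log(3))/6


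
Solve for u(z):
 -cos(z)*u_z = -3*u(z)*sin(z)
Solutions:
 u(z) = C1/cos(z)^3


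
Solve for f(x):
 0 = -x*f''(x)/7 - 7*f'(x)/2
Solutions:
 f(x) = C1 + C2/x^(47/2)


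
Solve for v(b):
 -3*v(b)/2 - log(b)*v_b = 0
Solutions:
 v(b) = C1*exp(-3*li(b)/2)


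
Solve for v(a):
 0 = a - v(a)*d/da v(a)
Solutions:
 v(a) = -sqrt(C1 + a^2)
 v(a) = sqrt(C1 + a^2)


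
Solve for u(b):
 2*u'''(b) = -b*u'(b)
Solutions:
 u(b) = C1 + Integral(C2*airyai(-2^(2/3)*b/2) + C3*airybi(-2^(2/3)*b/2), b)


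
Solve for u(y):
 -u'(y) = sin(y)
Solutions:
 u(y) = C1 + cos(y)


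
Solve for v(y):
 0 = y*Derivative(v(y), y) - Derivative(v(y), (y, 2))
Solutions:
 v(y) = C1 + C2*erfi(sqrt(2)*y/2)


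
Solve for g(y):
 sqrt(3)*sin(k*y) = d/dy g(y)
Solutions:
 g(y) = C1 - sqrt(3)*cos(k*y)/k


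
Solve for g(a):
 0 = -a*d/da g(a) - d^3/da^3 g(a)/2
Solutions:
 g(a) = C1 + Integral(C2*airyai(-2^(1/3)*a) + C3*airybi(-2^(1/3)*a), a)


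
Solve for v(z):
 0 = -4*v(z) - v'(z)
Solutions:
 v(z) = C1*exp(-4*z)


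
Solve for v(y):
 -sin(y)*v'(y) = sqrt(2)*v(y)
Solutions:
 v(y) = C1*(cos(y) + 1)^(sqrt(2)/2)/(cos(y) - 1)^(sqrt(2)/2)


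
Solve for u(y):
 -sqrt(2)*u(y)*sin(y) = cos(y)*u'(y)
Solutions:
 u(y) = C1*cos(y)^(sqrt(2))


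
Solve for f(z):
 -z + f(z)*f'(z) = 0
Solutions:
 f(z) = -sqrt(C1 + z^2)
 f(z) = sqrt(C1 + z^2)


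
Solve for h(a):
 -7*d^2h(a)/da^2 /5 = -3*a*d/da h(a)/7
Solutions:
 h(a) = C1 + C2*erfi(sqrt(30)*a/14)


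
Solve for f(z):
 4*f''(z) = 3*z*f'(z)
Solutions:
 f(z) = C1 + C2*erfi(sqrt(6)*z/4)


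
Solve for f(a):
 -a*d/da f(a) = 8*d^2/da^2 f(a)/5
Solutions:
 f(a) = C1 + C2*erf(sqrt(5)*a/4)


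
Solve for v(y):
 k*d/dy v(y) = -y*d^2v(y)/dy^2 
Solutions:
 v(y) = C1 + y^(1 - re(k))*(C2*sin(log(y)*Abs(im(k))) + C3*cos(log(y)*im(k)))


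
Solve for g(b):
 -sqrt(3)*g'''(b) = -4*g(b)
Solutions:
 g(b) = C3*exp(2^(2/3)*3^(5/6)*b/3) + (C1*sin(2^(2/3)*3^(1/3)*b/2) + C2*cos(2^(2/3)*3^(1/3)*b/2))*exp(-2^(2/3)*3^(5/6)*b/6)


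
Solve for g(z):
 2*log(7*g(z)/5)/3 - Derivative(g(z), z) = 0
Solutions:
 3*Integral(1/(-log(_y) - log(7) + log(5)), (_y, g(z)))/2 = C1 - z


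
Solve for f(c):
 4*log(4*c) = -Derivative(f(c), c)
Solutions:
 f(c) = C1 - 4*c*log(c) - c*log(256) + 4*c


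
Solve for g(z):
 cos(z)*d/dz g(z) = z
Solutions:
 g(z) = C1 + Integral(z/cos(z), z)


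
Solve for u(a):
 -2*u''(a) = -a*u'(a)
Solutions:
 u(a) = C1 + C2*erfi(a/2)


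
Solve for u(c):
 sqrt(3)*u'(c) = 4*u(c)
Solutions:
 u(c) = C1*exp(4*sqrt(3)*c/3)


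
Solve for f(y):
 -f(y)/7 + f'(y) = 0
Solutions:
 f(y) = C1*exp(y/7)


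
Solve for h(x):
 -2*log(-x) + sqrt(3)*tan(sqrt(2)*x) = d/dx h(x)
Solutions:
 h(x) = C1 - 2*x*log(-x) + 2*x - sqrt(6)*log(cos(sqrt(2)*x))/2


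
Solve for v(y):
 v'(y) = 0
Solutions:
 v(y) = C1


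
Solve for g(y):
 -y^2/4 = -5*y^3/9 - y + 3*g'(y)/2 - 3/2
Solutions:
 g(y) = C1 + 5*y^4/54 - y^3/18 + y^2/3 + y


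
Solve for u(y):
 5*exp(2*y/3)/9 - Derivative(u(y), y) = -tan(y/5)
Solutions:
 u(y) = C1 + 5*exp(2*y/3)/6 - 5*log(cos(y/5))


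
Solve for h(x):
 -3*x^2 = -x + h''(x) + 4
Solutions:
 h(x) = C1 + C2*x - x^4/4 + x^3/6 - 2*x^2


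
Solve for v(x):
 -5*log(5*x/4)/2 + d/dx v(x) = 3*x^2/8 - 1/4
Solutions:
 v(x) = C1 + x^3/8 + 5*x*log(x)/2 - 5*x*log(2) - 11*x/4 + 5*x*log(5)/2


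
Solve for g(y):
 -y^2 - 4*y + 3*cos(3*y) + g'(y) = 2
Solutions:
 g(y) = C1 + y^3/3 + 2*y^2 + 2*y - sin(3*y)


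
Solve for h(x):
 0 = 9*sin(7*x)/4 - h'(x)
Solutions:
 h(x) = C1 - 9*cos(7*x)/28


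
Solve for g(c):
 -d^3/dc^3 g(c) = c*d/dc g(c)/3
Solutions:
 g(c) = C1 + Integral(C2*airyai(-3^(2/3)*c/3) + C3*airybi(-3^(2/3)*c/3), c)


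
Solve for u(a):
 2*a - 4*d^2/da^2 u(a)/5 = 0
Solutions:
 u(a) = C1 + C2*a + 5*a^3/12


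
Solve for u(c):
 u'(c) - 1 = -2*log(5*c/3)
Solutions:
 u(c) = C1 - 2*c*log(c) + c*log(9/25) + 3*c


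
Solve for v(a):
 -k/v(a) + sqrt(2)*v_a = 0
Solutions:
 v(a) = -sqrt(C1 + sqrt(2)*a*k)
 v(a) = sqrt(C1 + sqrt(2)*a*k)


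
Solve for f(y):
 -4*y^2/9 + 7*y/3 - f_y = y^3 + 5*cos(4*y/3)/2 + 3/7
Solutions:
 f(y) = C1 - y^4/4 - 4*y^3/27 + 7*y^2/6 - 3*y/7 - 15*sin(4*y/3)/8


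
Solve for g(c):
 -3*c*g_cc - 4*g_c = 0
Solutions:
 g(c) = C1 + C2/c^(1/3)


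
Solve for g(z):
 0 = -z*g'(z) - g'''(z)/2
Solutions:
 g(z) = C1 + Integral(C2*airyai(-2^(1/3)*z) + C3*airybi(-2^(1/3)*z), z)


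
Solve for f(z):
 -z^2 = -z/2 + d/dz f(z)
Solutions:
 f(z) = C1 - z^3/3 + z^2/4


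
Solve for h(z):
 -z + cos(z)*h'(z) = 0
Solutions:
 h(z) = C1 + Integral(z/cos(z), z)


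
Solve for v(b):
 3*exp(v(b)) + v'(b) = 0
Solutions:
 v(b) = log(1/(C1 + 3*b))


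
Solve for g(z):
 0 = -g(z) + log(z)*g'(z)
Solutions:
 g(z) = C1*exp(li(z))


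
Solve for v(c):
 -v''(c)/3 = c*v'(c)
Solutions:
 v(c) = C1 + C2*erf(sqrt(6)*c/2)


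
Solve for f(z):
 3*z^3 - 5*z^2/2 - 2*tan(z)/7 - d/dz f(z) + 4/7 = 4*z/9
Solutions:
 f(z) = C1 + 3*z^4/4 - 5*z^3/6 - 2*z^2/9 + 4*z/7 + 2*log(cos(z))/7


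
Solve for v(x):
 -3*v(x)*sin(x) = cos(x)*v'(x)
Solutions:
 v(x) = C1*cos(x)^3


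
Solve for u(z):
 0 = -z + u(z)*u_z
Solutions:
 u(z) = -sqrt(C1 + z^2)
 u(z) = sqrt(C1 + z^2)


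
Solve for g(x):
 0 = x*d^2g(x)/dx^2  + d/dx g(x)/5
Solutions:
 g(x) = C1 + C2*x^(4/5)


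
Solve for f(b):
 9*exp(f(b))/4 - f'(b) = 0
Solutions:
 f(b) = log(-1/(C1 + 9*b)) + 2*log(2)


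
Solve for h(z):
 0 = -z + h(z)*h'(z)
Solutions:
 h(z) = -sqrt(C1 + z^2)
 h(z) = sqrt(C1 + z^2)


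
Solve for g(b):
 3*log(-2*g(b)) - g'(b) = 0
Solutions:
 -Integral(1/(log(-_y) + log(2)), (_y, g(b)))/3 = C1 - b


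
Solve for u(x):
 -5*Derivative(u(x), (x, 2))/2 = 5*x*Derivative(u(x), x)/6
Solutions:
 u(x) = C1 + C2*erf(sqrt(6)*x/6)


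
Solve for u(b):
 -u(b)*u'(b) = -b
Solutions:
 u(b) = -sqrt(C1 + b^2)
 u(b) = sqrt(C1 + b^2)


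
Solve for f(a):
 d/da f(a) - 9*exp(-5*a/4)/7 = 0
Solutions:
 f(a) = C1 - 36*exp(-5*a/4)/35


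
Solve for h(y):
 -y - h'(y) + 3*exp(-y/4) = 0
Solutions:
 h(y) = C1 - y^2/2 - 12*exp(-y/4)


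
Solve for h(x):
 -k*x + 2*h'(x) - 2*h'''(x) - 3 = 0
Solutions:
 h(x) = C1 + C2*exp(-x) + C3*exp(x) + k*x^2/4 + 3*x/2


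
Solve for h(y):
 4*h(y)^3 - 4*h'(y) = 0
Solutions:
 h(y) = -sqrt(2)*sqrt(-1/(C1 + y))/2
 h(y) = sqrt(2)*sqrt(-1/(C1 + y))/2


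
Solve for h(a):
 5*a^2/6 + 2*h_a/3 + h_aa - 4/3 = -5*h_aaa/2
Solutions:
 h(a) = C1 - 5*a^3/12 + 15*a^2/8 + 23*a/4 + (C2*sin(sqrt(51)*a/15) + C3*cos(sqrt(51)*a/15))*exp(-a/5)


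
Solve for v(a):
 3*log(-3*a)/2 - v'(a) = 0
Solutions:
 v(a) = C1 + 3*a*log(-a)/2 + 3*a*(-1 + log(3))/2


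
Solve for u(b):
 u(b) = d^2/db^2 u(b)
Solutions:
 u(b) = C1*exp(-b) + C2*exp(b)


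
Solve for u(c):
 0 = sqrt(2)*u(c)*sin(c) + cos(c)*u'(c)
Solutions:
 u(c) = C1*cos(c)^(sqrt(2))


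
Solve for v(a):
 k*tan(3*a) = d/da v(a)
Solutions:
 v(a) = C1 - k*log(cos(3*a))/3


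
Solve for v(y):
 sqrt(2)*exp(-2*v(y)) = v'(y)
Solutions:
 v(y) = log(-sqrt(C1 + 2*sqrt(2)*y))
 v(y) = log(C1 + 2*sqrt(2)*y)/2


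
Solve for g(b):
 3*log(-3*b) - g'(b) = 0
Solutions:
 g(b) = C1 + 3*b*log(-b) + 3*b*(-1 + log(3))


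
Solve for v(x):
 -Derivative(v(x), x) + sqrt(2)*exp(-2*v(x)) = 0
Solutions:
 v(x) = log(-sqrt(C1 + 2*sqrt(2)*x))
 v(x) = log(C1 + 2*sqrt(2)*x)/2


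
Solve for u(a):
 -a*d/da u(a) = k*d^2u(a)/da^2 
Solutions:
 u(a) = C1 + C2*sqrt(k)*erf(sqrt(2)*a*sqrt(1/k)/2)


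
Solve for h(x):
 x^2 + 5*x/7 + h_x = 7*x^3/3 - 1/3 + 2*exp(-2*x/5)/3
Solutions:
 h(x) = C1 + 7*x^4/12 - x^3/3 - 5*x^2/14 - x/3 - 5*exp(-2*x/5)/3


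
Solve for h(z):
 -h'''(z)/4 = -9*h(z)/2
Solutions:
 h(z) = C3*exp(18^(1/3)*z) + (C1*sin(3*2^(1/3)*3^(1/6)*z/2) + C2*cos(3*2^(1/3)*3^(1/6)*z/2))*exp(-18^(1/3)*z/2)


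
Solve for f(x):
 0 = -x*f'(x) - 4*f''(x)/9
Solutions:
 f(x) = C1 + C2*erf(3*sqrt(2)*x/4)


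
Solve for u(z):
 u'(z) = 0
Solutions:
 u(z) = C1


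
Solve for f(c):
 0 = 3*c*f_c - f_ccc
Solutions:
 f(c) = C1 + Integral(C2*airyai(3^(1/3)*c) + C3*airybi(3^(1/3)*c), c)


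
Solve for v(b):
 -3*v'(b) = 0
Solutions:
 v(b) = C1


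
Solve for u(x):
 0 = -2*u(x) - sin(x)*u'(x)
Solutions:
 u(x) = C1*(cos(x) + 1)/(cos(x) - 1)


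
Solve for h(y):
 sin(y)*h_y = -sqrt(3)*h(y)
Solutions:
 h(y) = C1*(cos(y) + 1)^(sqrt(3)/2)/(cos(y) - 1)^(sqrt(3)/2)


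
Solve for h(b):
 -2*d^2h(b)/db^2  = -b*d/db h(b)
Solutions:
 h(b) = C1 + C2*erfi(b/2)


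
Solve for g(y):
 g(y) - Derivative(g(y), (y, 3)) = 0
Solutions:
 g(y) = C3*exp(y) + (C1*sin(sqrt(3)*y/2) + C2*cos(sqrt(3)*y/2))*exp(-y/2)


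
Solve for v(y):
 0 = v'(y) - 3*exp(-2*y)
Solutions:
 v(y) = C1 - 3*exp(-2*y)/2


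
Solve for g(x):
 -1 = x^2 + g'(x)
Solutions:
 g(x) = C1 - x^3/3 - x


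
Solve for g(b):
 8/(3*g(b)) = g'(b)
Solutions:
 g(b) = -sqrt(C1 + 48*b)/3
 g(b) = sqrt(C1 + 48*b)/3


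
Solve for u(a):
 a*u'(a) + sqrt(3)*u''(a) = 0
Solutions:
 u(a) = C1 + C2*erf(sqrt(2)*3^(3/4)*a/6)


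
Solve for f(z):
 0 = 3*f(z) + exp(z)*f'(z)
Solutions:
 f(z) = C1*exp(3*exp(-z))


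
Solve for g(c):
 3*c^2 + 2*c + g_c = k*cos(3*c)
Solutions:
 g(c) = C1 - c^3 - c^2 + k*sin(3*c)/3


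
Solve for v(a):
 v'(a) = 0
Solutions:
 v(a) = C1


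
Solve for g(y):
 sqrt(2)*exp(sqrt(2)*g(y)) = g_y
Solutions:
 g(y) = sqrt(2)*(2*log(-1/(C1 + sqrt(2)*y)) - log(2))/4


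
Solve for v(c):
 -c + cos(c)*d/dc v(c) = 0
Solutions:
 v(c) = C1 + Integral(c/cos(c), c)


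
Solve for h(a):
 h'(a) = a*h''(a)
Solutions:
 h(a) = C1 + C2*a^2


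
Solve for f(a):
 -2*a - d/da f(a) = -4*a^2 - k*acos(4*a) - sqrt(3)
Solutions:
 f(a) = C1 + 4*a^3/3 - a^2 + sqrt(3)*a + k*(a*acos(4*a) - sqrt(1 - 16*a^2)/4)


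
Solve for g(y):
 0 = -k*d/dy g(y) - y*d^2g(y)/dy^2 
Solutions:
 g(y) = C1 + y^(1 - re(k))*(C2*sin(log(y)*Abs(im(k))) + C3*cos(log(y)*im(k)))


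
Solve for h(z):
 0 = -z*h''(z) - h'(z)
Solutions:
 h(z) = C1 + C2*log(z)


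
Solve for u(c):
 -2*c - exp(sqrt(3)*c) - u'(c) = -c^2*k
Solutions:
 u(c) = C1 + c^3*k/3 - c^2 - sqrt(3)*exp(sqrt(3)*c)/3


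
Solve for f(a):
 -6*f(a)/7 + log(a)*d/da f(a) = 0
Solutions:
 f(a) = C1*exp(6*li(a)/7)


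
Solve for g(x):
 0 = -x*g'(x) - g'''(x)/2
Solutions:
 g(x) = C1 + Integral(C2*airyai(-2^(1/3)*x) + C3*airybi(-2^(1/3)*x), x)


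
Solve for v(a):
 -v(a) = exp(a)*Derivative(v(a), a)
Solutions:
 v(a) = C1*exp(exp(-a))


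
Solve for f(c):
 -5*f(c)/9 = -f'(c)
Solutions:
 f(c) = C1*exp(5*c/9)


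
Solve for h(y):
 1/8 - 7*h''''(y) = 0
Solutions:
 h(y) = C1 + C2*y + C3*y^2 + C4*y^3 + y^4/1344


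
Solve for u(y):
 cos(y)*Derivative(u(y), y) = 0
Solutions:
 u(y) = C1


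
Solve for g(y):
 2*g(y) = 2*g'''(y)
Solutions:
 g(y) = C3*exp(y) + (C1*sin(sqrt(3)*y/2) + C2*cos(sqrt(3)*y/2))*exp(-y/2)


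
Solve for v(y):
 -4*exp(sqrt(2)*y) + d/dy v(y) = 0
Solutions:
 v(y) = C1 + 2*sqrt(2)*exp(sqrt(2)*y)


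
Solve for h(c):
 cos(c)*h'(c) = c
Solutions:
 h(c) = C1 + Integral(c/cos(c), c)


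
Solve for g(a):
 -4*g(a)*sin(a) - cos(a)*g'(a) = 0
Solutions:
 g(a) = C1*cos(a)^4


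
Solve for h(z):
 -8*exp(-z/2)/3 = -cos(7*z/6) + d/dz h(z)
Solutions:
 h(z) = C1 + 6*sin(7*z/6)/7 + 16*exp(-z/2)/3


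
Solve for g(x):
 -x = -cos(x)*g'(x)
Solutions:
 g(x) = C1 + Integral(x/cos(x), x)


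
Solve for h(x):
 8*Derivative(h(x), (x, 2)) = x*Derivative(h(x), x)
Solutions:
 h(x) = C1 + C2*erfi(x/4)


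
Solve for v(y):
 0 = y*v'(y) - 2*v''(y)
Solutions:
 v(y) = C1 + C2*erfi(y/2)


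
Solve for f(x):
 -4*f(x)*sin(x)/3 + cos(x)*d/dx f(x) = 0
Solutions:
 f(x) = C1/cos(x)^(4/3)


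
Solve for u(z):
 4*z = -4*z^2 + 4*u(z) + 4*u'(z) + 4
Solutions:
 u(z) = C1*exp(-z) + z^2 - z


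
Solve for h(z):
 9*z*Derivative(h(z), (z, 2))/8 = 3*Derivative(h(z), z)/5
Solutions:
 h(z) = C1 + C2*z^(23/15)


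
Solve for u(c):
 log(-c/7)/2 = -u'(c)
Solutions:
 u(c) = C1 - c*log(-c)/2 + c*(1 + log(7))/2


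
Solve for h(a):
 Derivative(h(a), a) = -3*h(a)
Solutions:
 h(a) = C1*exp(-3*a)


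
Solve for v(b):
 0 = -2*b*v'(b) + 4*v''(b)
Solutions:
 v(b) = C1 + C2*erfi(b/2)


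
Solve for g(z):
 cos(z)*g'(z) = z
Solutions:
 g(z) = C1 + Integral(z/cos(z), z)


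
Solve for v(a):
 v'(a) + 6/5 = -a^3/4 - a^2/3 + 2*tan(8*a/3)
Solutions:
 v(a) = C1 - a^4/16 - a^3/9 - 6*a/5 - 3*log(cos(8*a/3))/4


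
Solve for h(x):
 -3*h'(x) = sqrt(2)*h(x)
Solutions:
 h(x) = C1*exp(-sqrt(2)*x/3)


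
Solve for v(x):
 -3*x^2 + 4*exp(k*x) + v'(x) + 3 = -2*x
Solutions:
 v(x) = C1 + x^3 - x^2 - 3*x - 4*exp(k*x)/k


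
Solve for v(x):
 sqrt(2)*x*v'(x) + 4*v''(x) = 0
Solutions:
 v(x) = C1 + C2*erf(2^(3/4)*x/4)


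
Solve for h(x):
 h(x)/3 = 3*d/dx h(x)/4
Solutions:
 h(x) = C1*exp(4*x/9)


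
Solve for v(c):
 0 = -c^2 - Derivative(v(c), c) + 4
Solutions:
 v(c) = C1 - c^3/3 + 4*c


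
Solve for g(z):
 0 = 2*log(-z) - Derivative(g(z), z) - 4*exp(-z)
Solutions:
 g(z) = C1 + 2*z*log(-z) - 2*z + 4*exp(-z)


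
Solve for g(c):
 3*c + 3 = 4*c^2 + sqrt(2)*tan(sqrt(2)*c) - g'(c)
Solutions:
 g(c) = C1 + 4*c^3/3 - 3*c^2/2 - 3*c - log(cos(sqrt(2)*c))


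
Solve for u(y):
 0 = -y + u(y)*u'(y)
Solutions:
 u(y) = -sqrt(C1 + y^2)
 u(y) = sqrt(C1 + y^2)


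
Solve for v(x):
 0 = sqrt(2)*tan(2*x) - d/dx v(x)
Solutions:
 v(x) = C1 - sqrt(2)*log(cos(2*x))/2


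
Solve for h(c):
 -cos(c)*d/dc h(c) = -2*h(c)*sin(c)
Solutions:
 h(c) = C1/cos(c)^2


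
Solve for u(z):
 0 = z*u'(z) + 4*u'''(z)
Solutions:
 u(z) = C1 + Integral(C2*airyai(-2^(1/3)*z/2) + C3*airybi(-2^(1/3)*z/2), z)


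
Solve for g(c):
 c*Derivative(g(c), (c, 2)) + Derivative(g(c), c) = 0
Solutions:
 g(c) = C1 + C2*log(c)


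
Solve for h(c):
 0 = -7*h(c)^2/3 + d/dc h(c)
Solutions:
 h(c) = -3/(C1 + 7*c)


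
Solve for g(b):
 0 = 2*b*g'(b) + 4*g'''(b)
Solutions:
 g(b) = C1 + Integral(C2*airyai(-2^(2/3)*b/2) + C3*airybi(-2^(2/3)*b/2), b)


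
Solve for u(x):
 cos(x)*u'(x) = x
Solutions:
 u(x) = C1 + Integral(x/cos(x), x)


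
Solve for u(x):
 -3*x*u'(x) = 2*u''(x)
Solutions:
 u(x) = C1 + C2*erf(sqrt(3)*x/2)


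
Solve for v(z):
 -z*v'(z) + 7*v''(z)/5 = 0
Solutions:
 v(z) = C1 + C2*erfi(sqrt(70)*z/14)


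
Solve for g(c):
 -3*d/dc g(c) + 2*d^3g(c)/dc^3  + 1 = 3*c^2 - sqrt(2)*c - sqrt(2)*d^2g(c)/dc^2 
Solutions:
 g(c) = C1 + C2*exp(c*(-sqrt(2) + sqrt(26))/4) + C3*exp(-c*(sqrt(2) + sqrt(26))/4) - c^3/3 - sqrt(2)*c^2/6 - 11*c/9


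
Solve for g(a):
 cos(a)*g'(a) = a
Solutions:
 g(a) = C1 + Integral(a/cos(a), a)


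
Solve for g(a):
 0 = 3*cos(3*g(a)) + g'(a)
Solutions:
 g(a) = -asin((C1 + exp(18*a))/(C1 - exp(18*a)))/3 + pi/3
 g(a) = asin((C1 + exp(18*a))/(C1 - exp(18*a)))/3


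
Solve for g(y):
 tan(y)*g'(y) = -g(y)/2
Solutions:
 g(y) = C1/sqrt(sin(y))


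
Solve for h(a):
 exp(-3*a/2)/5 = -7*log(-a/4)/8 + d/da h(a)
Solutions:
 h(a) = C1 + 7*a*log(-a)/8 + 7*a*(-2*log(2) - 1)/8 - 2*exp(-3*a/2)/15


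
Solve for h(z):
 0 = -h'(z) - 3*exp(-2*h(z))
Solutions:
 h(z) = log(-sqrt(C1 - 6*z))
 h(z) = log(C1 - 6*z)/2


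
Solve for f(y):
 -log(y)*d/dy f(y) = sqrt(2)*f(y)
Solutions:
 f(y) = C1*exp(-sqrt(2)*li(y))


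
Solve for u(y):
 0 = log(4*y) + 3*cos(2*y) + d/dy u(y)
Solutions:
 u(y) = C1 - y*log(y) - 2*y*log(2) + y - 3*sin(2*y)/2


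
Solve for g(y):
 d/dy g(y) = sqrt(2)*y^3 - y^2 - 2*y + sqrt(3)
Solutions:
 g(y) = C1 + sqrt(2)*y^4/4 - y^3/3 - y^2 + sqrt(3)*y


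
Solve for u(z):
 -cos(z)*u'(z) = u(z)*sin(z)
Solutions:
 u(z) = C1*cos(z)


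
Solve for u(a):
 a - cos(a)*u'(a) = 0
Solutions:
 u(a) = C1 + Integral(a/cos(a), a)


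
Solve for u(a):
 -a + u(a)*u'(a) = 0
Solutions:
 u(a) = -sqrt(C1 + a^2)
 u(a) = sqrt(C1 + a^2)


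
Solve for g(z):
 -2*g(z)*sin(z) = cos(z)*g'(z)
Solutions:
 g(z) = C1*cos(z)^2


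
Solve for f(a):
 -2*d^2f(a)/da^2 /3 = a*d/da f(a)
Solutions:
 f(a) = C1 + C2*erf(sqrt(3)*a/2)


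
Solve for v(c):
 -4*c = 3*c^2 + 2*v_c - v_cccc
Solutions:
 v(c) = C1 + C4*exp(2^(1/3)*c) - c^3/2 - c^2 + (C2*sin(2^(1/3)*sqrt(3)*c/2) + C3*cos(2^(1/3)*sqrt(3)*c/2))*exp(-2^(1/3)*c/2)


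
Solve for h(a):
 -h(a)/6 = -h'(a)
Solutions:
 h(a) = C1*exp(a/6)


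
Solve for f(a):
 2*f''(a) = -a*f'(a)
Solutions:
 f(a) = C1 + C2*erf(a/2)


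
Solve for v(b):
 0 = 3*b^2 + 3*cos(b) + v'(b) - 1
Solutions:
 v(b) = C1 - b^3 + b - 3*sin(b)


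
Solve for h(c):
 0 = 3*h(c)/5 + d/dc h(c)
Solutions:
 h(c) = C1*exp(-3*c/5)


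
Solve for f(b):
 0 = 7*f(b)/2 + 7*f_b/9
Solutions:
 f(b) = C1*exp(-9*b/2)


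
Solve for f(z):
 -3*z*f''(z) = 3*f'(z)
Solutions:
 f(z) = C1 + C2*log(z)


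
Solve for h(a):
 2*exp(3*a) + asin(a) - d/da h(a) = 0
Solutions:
 h(a) = C1 + a*asin(a) + sqrt(1 - a^2) + 2*exp(3*a)/3


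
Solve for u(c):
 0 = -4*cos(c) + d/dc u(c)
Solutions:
 u(c) = C1 + 4*sin(c)


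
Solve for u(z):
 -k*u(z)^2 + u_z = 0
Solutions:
 u(z) = -1/(C1 + k*z)


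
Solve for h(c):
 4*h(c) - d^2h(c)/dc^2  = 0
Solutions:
 h(c) = C1*exp(-2*c) + C2*exp(2*c)


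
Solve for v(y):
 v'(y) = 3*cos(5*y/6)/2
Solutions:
 v(y) = C1 + 9*sin(5*y/6)/5


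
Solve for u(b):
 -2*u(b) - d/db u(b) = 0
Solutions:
 u(b) = C1*exp(-2*b)


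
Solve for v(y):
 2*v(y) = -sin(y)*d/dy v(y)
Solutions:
 v(y) = C1*(cos(y) + 1)/(cos(y) - 1)


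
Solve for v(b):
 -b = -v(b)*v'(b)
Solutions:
 v(b) = -sqrt(C1 + b^2)
 v(b) = sqrt(C1 + b^2)


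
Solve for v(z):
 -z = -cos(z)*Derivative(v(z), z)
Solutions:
 v(z) = C1 + Integral(z/cos(z), z)


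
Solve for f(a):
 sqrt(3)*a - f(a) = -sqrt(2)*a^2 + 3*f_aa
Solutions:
 f(a) = C1*sin(sqrt(3)*a/3) + C2*cos(sqrt(3)*a/3) + sqrt(2)*a^2 + sqrt(3)*a - 6*sqrt(2)


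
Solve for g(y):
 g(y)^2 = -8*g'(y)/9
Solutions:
 g(y) = 8/(C1 + 9*y)


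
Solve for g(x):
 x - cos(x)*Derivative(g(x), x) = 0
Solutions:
 g(x) = C1 + Integral(x/cos(x), x)


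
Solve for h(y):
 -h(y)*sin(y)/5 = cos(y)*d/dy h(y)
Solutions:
 h(y) = C1*cos(y)^(1/5)


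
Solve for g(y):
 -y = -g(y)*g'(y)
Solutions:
 g(y) = -sqrt(C1 + y^2)
 g(y) = sqrt(C1 + y^2)


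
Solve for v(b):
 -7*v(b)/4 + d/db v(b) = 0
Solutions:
 v(b) = C1*exp(7*b/4)


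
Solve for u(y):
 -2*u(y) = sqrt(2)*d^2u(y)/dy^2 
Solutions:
 u(y) = C1*sin(2^(1/4)*y) + C2*cos(2^(1/4)*y)


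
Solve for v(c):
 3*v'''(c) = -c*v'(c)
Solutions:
 v(c) = C1 + Integral(C2*airyai(-3^(2/3)*c/3) + C3*airybi(-3^(2/3)*c/3), c)


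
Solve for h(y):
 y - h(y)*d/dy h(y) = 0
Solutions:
 h(y) = -sqrt(C1 + y^2)
 h(y) = sqrt(C1 + y^2)


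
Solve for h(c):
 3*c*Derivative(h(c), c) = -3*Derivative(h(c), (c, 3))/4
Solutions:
 h(c) = C1 + Integral(C2*airyai(-2^(2/3)*c) + C3*airybi(-2^(2/3)*c), c)


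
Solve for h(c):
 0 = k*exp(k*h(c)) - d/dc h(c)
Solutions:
 h(c) = Piecewise((log(-1/(C1*k + c*k^2))/k, Ne(k, 0)), (nan, True))
 h(c) = Piecewise((C1 + c*k, Eq(k, 0)), (nan, True))


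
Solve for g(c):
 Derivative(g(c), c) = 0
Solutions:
 g(c) = C1


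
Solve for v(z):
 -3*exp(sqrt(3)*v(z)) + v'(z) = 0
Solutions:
 v(z) = sqrt(3)*(2*log(-1/(C1 + 3*z)) - log(3))/6
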